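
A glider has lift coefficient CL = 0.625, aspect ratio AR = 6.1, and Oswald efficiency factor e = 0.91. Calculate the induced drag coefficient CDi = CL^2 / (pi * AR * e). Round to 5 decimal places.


Step 1: CL^2 = 0.625^2 = 0.390625
Step 2: pi * AR * e = 3.14159 * 6.1 * 0.91 = 17.438981
Step 3: CDi = 0.390625 / 17.438981 = 0.02240

0.02240


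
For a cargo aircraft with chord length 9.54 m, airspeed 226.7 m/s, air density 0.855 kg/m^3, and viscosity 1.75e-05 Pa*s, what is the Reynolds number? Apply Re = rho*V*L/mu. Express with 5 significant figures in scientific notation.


Step 1: Numerator = rho * V * L = 0.855 * 226.7 * 9.54 = 1849.12389
Step 2: Re = 1849.12389 / 1.75e-05
Step 3: Re = 1.0566e+08

1.0566e+08


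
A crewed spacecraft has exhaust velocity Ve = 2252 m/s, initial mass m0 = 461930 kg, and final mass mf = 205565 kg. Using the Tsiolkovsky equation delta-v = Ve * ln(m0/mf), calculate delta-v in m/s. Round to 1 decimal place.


Step 1: Mass ratio m0/mf = 461930 / 205565 = 2.247124
Step 2: ln(2.247124) = 0.809651
Step 3: delta-v = 2252 * 0.809651 = 1823.3 m/s

1823.3


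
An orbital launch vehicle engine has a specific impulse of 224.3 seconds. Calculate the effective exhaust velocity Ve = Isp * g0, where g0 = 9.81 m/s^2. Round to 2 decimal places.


Step 1: Ve = Isp * g0 = 224.3 * 9.81
Step 2: Ve = 2200.38 m/s

2200.38


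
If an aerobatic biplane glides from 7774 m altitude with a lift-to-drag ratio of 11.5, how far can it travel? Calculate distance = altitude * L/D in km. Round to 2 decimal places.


Step 1: Glide distance = altitude * L/D = 7774 * 11.5 = 89401.0 m
Step 2: Convert to km: 89401.0 / 1000 = 89.40 km

89.40


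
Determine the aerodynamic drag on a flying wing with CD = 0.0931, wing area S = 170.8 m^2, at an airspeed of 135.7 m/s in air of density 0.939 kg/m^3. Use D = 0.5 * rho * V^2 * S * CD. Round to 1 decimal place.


Step 1: Dynamic pressure q = 0.5 * 0.939 * 135.7^2 = 8645.6031 Pa
Step 2: Drag D = q * S * CD = 8645.6031 * 170.8 * 0.0931
Step 3: D = 137477.9 N

137477.9


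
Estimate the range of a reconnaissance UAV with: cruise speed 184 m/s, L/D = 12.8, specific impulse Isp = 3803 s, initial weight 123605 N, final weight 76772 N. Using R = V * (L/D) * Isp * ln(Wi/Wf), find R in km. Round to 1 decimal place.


Step 1: Coefficient = V * (L/D) * Isp = 184 * 12.8 * 3803 = 8956825.6 m
Step 2: Wi/Wf = 123605 / 76772 = 1.610027
Step 3: ln(1.610027) = 0.476251
Step 4: R = 8956825.6 * 0.476251 = 4265697.2 m = 4265.7 km

4265.7


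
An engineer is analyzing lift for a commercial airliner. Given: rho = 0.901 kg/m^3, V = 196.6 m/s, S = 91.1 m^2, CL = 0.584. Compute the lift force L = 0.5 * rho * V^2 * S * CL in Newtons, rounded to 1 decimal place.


Step 1: Calculate dynamic pressure q = 0.5 * 0.901 * 196.6^2 = 0.5 * 0.901 * 38651.56 = 17412.5278 Pa
Step 2: Multiply by wing area and lift coefficient: L = 17412.5278 * 91.1 * 0.584
Step 3: L = 1586281.2808 * 0.584 = 926388.3 N

926388.3


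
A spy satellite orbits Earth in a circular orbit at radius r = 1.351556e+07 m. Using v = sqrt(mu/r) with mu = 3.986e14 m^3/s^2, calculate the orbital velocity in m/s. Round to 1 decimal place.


Step 1: mu / r = 3.986e14 / 1.351556e+07 = 29491933.7416
Step 2: v = sqrt(29491933.7416) = 5430.6 m/s

5430.6


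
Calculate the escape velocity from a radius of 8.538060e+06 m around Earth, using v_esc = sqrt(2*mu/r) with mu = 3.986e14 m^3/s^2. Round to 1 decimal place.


Step 1: 2*mu/r = 2 * 3.986e14 / 8.538060e+06 = 93370156.6866
Step 2: v_esc = sqrt(93370156.6866) = 9662.8 m/s

9662.8


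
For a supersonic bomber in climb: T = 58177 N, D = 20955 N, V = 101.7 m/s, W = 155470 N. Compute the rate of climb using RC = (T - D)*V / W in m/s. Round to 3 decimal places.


Step 1: Excess thrust = T - D = 58177 - 20955 = 37222 N
Step 2: Excess power = 37222 * 101.7 = 3785477.4 W
Step 3: RC = 3785477.4 / 155470 = 24.349 m/s

24.349


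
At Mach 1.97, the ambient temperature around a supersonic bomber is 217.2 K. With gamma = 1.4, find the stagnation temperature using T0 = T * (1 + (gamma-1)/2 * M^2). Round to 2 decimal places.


Step 1: (gamma-1)/2 = 0.2
Step 2: M^2 = 3.8809
Step 3: 1 + 0.2 * 3.8809 = 1.77618
Step 4: T0 = 217.2 * 1.77618 = 385.79 K

385.79


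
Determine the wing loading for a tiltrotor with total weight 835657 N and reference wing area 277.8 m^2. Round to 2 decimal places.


Step 1: Wing loading = W / S = 835657 / 277.8
Step 2: Wing loading = 3008.12 N/m^2

3008.12


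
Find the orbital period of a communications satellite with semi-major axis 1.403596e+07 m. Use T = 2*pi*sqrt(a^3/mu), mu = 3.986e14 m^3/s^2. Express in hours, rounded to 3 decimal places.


Step 1: a^3 / mu = 2.765199e+21 / 3.986e14 = 6.937278e+06
Step 2: sqrt(6.937278e+06) = 2633.8712 s
Step 3: T = 2*pi * 2633.8712 = 16549.1 s
Step 4: T in hours = 16549.1 / 3600 = 4.597 hours

4.597


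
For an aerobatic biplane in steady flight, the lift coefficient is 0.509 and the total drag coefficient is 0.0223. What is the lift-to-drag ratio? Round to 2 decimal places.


Step 1: L/D = CL / CD = 0.509 / 0.0223
Step 2: L/D = 22.83

22.83


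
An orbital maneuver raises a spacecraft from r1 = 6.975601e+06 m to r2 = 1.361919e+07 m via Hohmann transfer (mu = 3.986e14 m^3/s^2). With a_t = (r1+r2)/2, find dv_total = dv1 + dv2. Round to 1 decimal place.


Step 1: Transfer semi-major axis a_t = (6.975601e+06 + 1.361919e+07) / 2 = 1.029740e+07 m
Step 2: v1 (circular at r1) = sqrt(mu/r1) = 7559.23 m/s
Step 3: v_t1 = sqrt(mu*(2/r1 - 1/a_t)) = 8693.4 m/s
Step 4: dv1 = |8693.4 - 7559.23| = 1134.17 m/s
Step 5: v2 (circular at r2) = 5409.95 m/s, v_t2 = 4452.67 m/s
Step 6: dv2 = |5409.95 - 4452.67| = 957.28 m/s
Step 7: Total delta-v = 1134.17 + 957.28 = 2091.4 m/s

2091.4


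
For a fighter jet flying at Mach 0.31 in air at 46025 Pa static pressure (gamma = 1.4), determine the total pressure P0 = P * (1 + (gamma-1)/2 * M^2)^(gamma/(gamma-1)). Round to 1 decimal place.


Step 1: (gamma-1)/2 * M^2 = 0.2 * 0.0961 = 0.01922
Step 2: 1 + 0.01922 = 1.01922
Step 3: Exponent gamma/(gamma-1) = 3.5
Step 4: P0 = 46025 * 1.01922^3.5 = 49196.2 Pa

49196.2


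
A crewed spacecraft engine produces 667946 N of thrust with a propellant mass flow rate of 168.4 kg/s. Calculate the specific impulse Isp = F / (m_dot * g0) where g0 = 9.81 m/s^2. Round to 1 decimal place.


Step 1: m_dot * g0 = 168.4 * 9.81 = 1652.0
Step 2: Isp = 667946 / 1652.0 = 404.3 s

404.3


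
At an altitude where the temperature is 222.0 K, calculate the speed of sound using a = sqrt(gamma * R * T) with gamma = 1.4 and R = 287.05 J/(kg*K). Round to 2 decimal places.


Step 1: gamma * R * T = 1.4 * 287.05 * 222.0 = 89215.14
Step 2: a = sqrt(89215.14) = 298.69 m/s

298.69


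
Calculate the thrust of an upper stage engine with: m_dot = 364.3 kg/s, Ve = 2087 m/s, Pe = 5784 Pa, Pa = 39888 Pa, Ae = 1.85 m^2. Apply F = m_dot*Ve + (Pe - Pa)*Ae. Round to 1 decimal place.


Step 1: Momentum thrust = m_dot * Ve = 364.3 * 2087 = 760294.1 N
Step 2: Pressure thrust = (Pe - Pa) * Ae = (5784 - 39888) * 1.85 = -63092.40 N
Step 3: Total thrust F = 760294.1 + -63092.40 = 697201.7 N

697201.7


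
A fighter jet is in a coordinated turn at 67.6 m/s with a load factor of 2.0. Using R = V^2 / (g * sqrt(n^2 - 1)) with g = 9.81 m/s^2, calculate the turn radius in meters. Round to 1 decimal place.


Step 1: V^2 = 67.6^2 = 4569.76
Step 2: n^2 - 1 = 2.0^2 - 1 = 3.0
Step 3: sqrt(3.0) = 1.732051
Step 4: R = 4569.76 / (9.81 * 1.732051) = 268.9 m

268.9


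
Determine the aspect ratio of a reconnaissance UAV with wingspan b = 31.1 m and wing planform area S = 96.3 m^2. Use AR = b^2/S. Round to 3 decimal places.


Step 1: b^2 = 31.1^2 = 967.21
Step 2: AR = 967.21 / 96.3 = 10.044

10.044


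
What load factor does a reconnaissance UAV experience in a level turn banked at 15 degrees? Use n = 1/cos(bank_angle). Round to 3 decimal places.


Step 1: Convert 15 degrees to radians = 0.261799
Step 2: cos(15 deg) = 0.965926
Step 3: n = 1 / 0.965926 = 1.035

1.035


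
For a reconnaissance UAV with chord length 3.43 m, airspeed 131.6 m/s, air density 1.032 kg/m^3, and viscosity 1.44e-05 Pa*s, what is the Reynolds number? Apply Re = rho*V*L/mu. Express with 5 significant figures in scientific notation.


Step 1: Numerator = rho * V * L = 1.032 * 131.6 * 3.43 = 465.832416
Step 2: Re = 465.832416 / 1.44e-05
Step 3: Re = 3.2349e+07

3.2349e+07


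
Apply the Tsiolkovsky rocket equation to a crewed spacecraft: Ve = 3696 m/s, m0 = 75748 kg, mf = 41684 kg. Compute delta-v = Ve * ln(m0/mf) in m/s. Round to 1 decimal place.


Step 1: Mass ratio m0/mf = 75748 / 41684 = 1.817196
Step 2: ln(1.817196) = 0.597295
Step 3: delta-v = 3696 * 0.597295 = 2207.6 m/s

2207.6


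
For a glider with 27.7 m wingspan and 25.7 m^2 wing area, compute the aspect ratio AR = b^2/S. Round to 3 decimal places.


Step 1: b^2 = 27.7^2 = 767.29
Step 2: AR = 767.29 / 25.7 = 29.856

29.856


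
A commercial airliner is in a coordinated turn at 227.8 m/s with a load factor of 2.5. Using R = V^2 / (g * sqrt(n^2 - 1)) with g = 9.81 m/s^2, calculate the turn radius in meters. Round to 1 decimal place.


Step 1: V^2 = 227.8^2 = 51892.84
Step 2: n^2 - 1 = 2.5^2 - 1 = 5.25
Step 3: sqrt(5.25) = 2.291288
Step 4: R = 51892.84 / (9.81 * 2.291288) = 2308.7 m

2308.7


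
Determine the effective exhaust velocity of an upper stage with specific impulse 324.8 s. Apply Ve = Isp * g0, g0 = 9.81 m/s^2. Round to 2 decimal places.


Step 1: Ve = Isp * g0 = 324.8 * 9.81
Step 2: Ve = 3186.29 m/s

3186.29


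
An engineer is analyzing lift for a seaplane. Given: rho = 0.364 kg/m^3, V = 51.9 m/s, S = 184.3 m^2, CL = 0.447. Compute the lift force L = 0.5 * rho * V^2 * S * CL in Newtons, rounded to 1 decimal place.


Step 1: Calculate dynamic pressure q = 0.5 * 0.364 * 51.9^2 = 0.5 * 0.364 * 2693.61 = 490.237 Pa
Step 2: Multiply by wing area and lift coefficient: L = 490.237 * 184.3 * 0.447
Step 3: L = 90350.6828 * 0.447 = 40386.8 N

40386.8


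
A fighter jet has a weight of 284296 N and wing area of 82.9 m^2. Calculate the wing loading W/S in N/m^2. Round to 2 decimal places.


Step 1: Wing loading = W / S = 284296 / 82.9
Step 2: Wing loading = 3429.38 N/m^2

3429.38


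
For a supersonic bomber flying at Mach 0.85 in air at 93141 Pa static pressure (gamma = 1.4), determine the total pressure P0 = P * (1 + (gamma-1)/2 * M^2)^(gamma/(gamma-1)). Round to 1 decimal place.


Step 1: (gamma-1)/2 * M^2 = 0.2 * 0.7225 = 0.1445
Step 2: 1 + 0.1445 = 1.1445
Step 3: Exponent gamma/(gamma-1) = 3.5
Step 4: P0 = 93141 * 1.1445^3.5 = 149381.3 Pa

149381.3


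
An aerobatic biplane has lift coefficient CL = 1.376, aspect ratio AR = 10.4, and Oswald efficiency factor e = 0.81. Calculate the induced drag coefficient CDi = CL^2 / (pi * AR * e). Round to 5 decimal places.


Step 1: CL^2 = 1.376^2 = 1.893376
Step 2: pi * AR * e = 3.14159 * 10.4 * 0.81 = 26.464777
Step 3: CDi = 1.893376 / 26.464777 = 0.07154

0.07154


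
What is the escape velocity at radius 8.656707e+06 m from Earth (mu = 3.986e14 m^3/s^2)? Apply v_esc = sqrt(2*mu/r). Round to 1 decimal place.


Step 1: 2*mu/r = 2 * 3.986e14 / 8.656707e+06 = 92090445.0156
Step 2: v_esc = sqrt(92090445.0156) = 9596.4 m/s

9596.4


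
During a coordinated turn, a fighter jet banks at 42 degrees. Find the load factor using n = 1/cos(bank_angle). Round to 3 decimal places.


Step 1: Convert 42 degrees to radians = 0.733038
Step 2: cos(42 deg) = 0.743145
Step 3: n = 1 / 0.743145 = 1.346

1.346


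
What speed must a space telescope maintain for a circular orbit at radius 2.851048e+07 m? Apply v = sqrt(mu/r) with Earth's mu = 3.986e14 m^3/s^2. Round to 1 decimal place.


Step 1: mu / r = 3.986e14 / 2.851048e+07 = 13980823.8935
Step 2: v = sqrt(13980823.8935) = 3739.1 m/s

3739.1


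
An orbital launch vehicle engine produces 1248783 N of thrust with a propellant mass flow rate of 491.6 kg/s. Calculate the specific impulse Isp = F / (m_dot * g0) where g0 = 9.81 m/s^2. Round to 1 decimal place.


Step 1: m_dot * g0 = 491.6 * 9.81 = 4822.6
Step 2: Isp = 1248783 / 4822.6 = 258.9 s

258.9


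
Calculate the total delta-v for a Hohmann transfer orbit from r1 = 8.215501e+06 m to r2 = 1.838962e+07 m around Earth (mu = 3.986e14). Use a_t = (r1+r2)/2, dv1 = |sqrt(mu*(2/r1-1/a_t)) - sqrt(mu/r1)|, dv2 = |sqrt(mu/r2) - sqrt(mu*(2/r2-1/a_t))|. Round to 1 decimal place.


Step 1: Transfer semi-major axis a_t = (8.215501e+06 + 1.838962e+07) / 2 = 1.330256e+07 m
Step 2: v1 (circular at r1) = sqrt(mu/r1) = 6965.49 m/s
Step 3: v_t1 = sqrt(mu*(2/r1 - 1/a_t)) = 8189.74 m/s
Step 4: dv1 = |8189.74 - 6965.49| = 1224.26 m/s
Step 5: v2 (circular at r2) = 4655.67 m/s, v_t2 = 3658.74 m/s
Step 6: dv2 = |4655.67 - 3658.74| = 996.93 m/s
Step 7: Total delta-v = 1224.26 + 996.93 = 2221.2 m/s

2221.2


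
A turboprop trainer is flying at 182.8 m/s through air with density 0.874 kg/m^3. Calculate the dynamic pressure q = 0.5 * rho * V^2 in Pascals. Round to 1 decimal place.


Step 1: V^2 = 182.8^2 = 33415.84
Step 2: q = 0.5 * 0.874 * 33415.84
Step 3: q = 14602.7 Pa

14602.7


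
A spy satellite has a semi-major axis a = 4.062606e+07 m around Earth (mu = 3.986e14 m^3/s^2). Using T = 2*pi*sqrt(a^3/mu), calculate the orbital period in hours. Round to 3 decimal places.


Step 1: a^3 / mu = 6.705237e+22 / 3.986e14 = 1.682197e+08
Step 2: sqrt(1.682197e+08) = 12969.9533 s
Step 3: T = 2*pi * 12969.9533 = 81492.62 s
Step 4: T in hours = 81492.62 / 3600 = 22.637 hours

22.637


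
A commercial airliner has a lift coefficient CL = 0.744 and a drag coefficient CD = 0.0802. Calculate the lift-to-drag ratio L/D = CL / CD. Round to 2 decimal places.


Step 1: L/D = CL / CD = 0.744 / 0.0802
Step 2: L/D = 9.28

9.28


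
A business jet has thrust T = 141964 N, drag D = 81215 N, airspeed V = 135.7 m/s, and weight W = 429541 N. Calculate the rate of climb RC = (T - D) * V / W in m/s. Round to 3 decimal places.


Step 1: Excess thrust = T - D = 141964 - 81215 = 60749 N
Step 2: Excess power = 60749 * 135.7 = 8243639.3 W
Step 3: RC = 8243639.3 / 429541 = 19.192 m/s

19.192


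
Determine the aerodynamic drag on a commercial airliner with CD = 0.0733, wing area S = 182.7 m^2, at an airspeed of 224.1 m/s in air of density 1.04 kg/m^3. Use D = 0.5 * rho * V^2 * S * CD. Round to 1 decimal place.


Step 1: Dynamic pressure q = 0.5 * 1.04 * 224.1^2 = 26114.8212 Pa
Step 2: Drag D = q * S * CD = 26114.8212 * 182.7 * 0.0733
Step 3: D = 349727.3 N

349727.3


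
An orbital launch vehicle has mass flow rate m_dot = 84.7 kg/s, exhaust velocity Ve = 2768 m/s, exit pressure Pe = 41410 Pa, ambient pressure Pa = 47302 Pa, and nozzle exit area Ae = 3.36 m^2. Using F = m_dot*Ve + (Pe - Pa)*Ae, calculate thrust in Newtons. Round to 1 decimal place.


Step 1: Momentum thrust = m_dot * Ve = 84.7 * 2768 = 234449.6 N
Step 2: Pressure thrust = (Pe - Pa) * Ae = (41410 - 47302) * 3.36 = -19797.12 N
Step 3: Total thrust F = 234449.6 + -19797.12 = 214652.5 N

214652.5


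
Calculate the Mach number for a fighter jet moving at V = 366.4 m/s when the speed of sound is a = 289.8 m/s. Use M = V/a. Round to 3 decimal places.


Step 1: M = V / a = 366.4 / 289.8
Step 2: M = 1.264

1.264


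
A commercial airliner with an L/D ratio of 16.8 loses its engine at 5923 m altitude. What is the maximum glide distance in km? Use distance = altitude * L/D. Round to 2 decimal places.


Step 1: Glide distance = altitude * L/D = 5923 * 16.8 = 99506.4 m
Step 2: Convert to km: 99506.4 / 1000 = 99.51 km

99.51


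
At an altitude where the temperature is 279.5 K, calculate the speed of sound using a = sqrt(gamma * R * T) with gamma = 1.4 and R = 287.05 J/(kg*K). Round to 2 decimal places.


Step 1: gamma * R * T = 1.4 * 287.05 * 279.5 = 112322.665
Step 2: a = sqrt(112322.665) = 335.15 m/s

335.15


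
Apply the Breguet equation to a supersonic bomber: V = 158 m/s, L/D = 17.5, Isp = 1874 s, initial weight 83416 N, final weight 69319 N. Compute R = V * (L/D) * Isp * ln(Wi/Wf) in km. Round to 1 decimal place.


Step 1: Coefficient = V * (L/D) * Isp = 158 * 17.5 * 1874 = 5181610.0 m
Step 2: Wi/Wf = 83416 / 69319 = 1.203364
Step 3: ln(1.203364) = 0.185121
Step 4: R = 5181610.0 * 0.185121 = 959225.3 m = 959.2 km

959.2


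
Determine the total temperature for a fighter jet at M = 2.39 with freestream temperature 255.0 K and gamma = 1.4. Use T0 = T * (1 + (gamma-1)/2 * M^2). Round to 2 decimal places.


Step 1: (gamma-1)/2 = 0.2
Step 2: M^2 = 5.7121
Step 3: 1 + 0.2 * 5.7121 = 2.14242
Step 4: T0 = 255.0 * 2.14242 = 546.32 K

546.32


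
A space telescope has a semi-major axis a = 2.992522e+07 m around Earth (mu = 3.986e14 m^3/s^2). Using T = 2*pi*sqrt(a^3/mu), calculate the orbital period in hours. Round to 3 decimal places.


Step 1: a^3 / mu = 2.679860e+22 / 3.986e14 = 6.723180e+07
Step 2: sqrt(6.723180e+07) = 8199.5002 s
Step 3: T = 2*pi * 8199.5002 = 51518.98 s
Step 4: T in hours = 51518.98 / 3600 = 14.311 hours

14.311


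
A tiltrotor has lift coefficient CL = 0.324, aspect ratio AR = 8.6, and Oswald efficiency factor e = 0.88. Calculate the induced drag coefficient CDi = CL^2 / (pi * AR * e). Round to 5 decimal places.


Step 1: CL^2 = 0.324^2 = 0.104976
Step 2: pi * AR * e = 3.14159 * 8.6 * 0.88 = 23.775573
Step 3: CDi = 0.104976 / 23.775573 = 0.00442

0.00442


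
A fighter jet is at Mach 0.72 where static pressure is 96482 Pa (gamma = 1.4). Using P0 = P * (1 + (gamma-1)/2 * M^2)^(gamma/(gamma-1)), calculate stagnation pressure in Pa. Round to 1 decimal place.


Step 1: (gamma-1)/2 * M^2 = 0.2 * 0.5184 = 0.10368
Step 2: 1 + 0.10368 = 1.10368
Step 3: Exponent gamma/(gamma-1) = 3.5
Step 4: P0 = 96482 * 1.10368^3.5 = 136269.1 Pa

136269.1


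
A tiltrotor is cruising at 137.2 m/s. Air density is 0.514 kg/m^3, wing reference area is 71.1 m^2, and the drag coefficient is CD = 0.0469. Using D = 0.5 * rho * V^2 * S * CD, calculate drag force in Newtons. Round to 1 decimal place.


Step 1: Dynamic pressure q = 0.5 * 0.514 * 137.2^2 = 4837.7269 Pa
Step 2: Drag D = q * S * CD = 4837.7269 * 71.1 * 0.0469
Step 3: D = 16131.8 N

16131.8


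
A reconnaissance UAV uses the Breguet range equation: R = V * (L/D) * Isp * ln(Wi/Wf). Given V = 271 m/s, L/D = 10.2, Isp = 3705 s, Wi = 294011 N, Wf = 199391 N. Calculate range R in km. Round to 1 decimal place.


Step 1: Coefficient = V * (L/D) * Isp = 271 * 10.2 * 3705 = 10241361.0 m
Step 2: Wi/Wf = 294011 / 199391 = 1.474545
Step 3: ln(1.474545) = 0.388349
Step 4: R = 10241361.0 * 0.388349 = 3977227.0 m = 3977.2 km

3977.2


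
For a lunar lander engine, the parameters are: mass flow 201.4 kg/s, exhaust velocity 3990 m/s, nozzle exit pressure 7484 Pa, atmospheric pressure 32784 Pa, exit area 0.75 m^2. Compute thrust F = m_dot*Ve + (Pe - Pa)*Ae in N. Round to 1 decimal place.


Step 1: Momentum thrust = m_dot * Ve = 201.4 * 3990 = 803586.0 N
Step 2: Pressure thrust = (Pe - Pa) * Ae = (7484 - 32784) * 0.75 = -18975.00 N
Step 3: Total thrust F = 803586.0 + -18975.00 = 784611.0 N

784611.0


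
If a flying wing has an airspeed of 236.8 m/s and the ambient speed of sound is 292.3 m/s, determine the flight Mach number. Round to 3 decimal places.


Step 1: M = V / a = 236.8 / 292.3
Step 2: M = 0.810

0.810


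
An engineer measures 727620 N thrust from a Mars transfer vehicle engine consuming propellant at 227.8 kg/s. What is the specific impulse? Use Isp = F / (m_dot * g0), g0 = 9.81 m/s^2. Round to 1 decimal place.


Step 1: m_dot * g0 = 227.8 * 9.81 = 2234.72
Step 2: Isp = 727620 / 2234.72 = 325.6 s

325.6


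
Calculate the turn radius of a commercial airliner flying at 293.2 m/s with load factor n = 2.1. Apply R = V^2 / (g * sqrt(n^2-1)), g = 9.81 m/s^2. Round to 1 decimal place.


Step 1: V^2 = 293.2^2 = 85966.24
Step 2: n^2 - 1 = 2.1^2 - 1 = 3.41
Step 3: sqrt(3.41) = 1.846619
Step 4: R = 85966.24 / (9.81 * 1.846619) = 4745.5 m

4745.5


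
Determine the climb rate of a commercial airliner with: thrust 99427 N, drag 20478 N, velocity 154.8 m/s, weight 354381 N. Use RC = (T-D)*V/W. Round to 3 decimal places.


Step 1: Excess thrust = T - D = 99427 - 20478 = 78949 N
Step 2: Excess power = 78949 * 154.8 = 12221305.2 W
Step 3: RC = 12221305.2 / 354381 = 34.486 m/s

34.486


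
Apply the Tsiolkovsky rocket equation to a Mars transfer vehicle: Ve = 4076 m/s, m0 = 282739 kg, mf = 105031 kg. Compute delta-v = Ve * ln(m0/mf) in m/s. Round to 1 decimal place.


Step 1: Mass ratio m0/mf = 282739 / 105031 = 2.691958
Step 2: ln(2.691958) = 0.990269
Step 3: delta-v = 4076 * 0.990269 = 4036.3 m/s

4036.3


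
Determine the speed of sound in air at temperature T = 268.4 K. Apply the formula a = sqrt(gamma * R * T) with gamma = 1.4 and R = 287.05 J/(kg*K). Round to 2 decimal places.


Step 1: gamma * R * T = 1.4 * 287.05 * 268.4 = 107861.908
Step 2: a = sqrt(107861.908) = 328.42 m/s

328.42


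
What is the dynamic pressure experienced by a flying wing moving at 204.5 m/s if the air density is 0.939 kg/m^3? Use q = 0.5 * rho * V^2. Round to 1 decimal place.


Step 1: V^2 = 204.5^2 = 41820.25
Step 2: q = 0.5 * 0.939 * 41820.25
Step 3: q = 19634.6 Pa

19634.6


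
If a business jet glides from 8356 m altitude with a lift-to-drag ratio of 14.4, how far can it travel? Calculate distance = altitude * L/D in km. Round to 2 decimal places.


Step 1: Glide distance = altitude * L/D = 8356 * 14.4 = 120326.4 m
Step 2: Convert to km: 120326.4 / 1000 = 120.33 km

120.33


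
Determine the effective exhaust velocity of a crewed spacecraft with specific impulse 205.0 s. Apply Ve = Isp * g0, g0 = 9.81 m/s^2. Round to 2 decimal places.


Step 1: Ve = Isp * g0 = 205.0 * 9.81
Step 2: Ve = 2011.05 m/s

2011.05


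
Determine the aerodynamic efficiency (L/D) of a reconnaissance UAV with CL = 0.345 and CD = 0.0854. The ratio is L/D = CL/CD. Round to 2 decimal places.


Step 1: L/D = CL / CD = 0.345 / 0.0854
Step 2: L/D = 4.04

4.04


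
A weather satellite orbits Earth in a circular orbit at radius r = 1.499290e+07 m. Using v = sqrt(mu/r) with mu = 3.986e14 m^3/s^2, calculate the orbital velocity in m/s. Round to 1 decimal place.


Step 1: mu / r = 3.986e14 / 1.499290e+07 = 26585917.3342
Step 2: v = sqrt(26585917.3342) = 5156.2 m/s

5156.2


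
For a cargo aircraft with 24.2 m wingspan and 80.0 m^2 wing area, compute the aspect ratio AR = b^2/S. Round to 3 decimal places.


Step 1: b^2 = 24.2^2 = 585.64
Step 2: AR = 585.64 / 80.0 = 7.321

7.321


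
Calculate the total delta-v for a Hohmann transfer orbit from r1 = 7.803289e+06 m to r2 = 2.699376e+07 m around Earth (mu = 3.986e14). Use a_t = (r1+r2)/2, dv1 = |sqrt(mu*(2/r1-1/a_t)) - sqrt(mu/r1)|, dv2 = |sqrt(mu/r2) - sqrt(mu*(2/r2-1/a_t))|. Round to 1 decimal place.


Step 1: Transfer semi-major axis a_t = (7.803289e+06 + 2.699376e+07) / 2 = 1.739852e+07 m
Step 2: v1 (circular at r1) = sqrt(mu/r1) = 7147.1 m/s
Step 3: v_t1 = sqrt(mu*(2/r1 - 1/a_t)) = 8902.36 m/s
Step 4: dv1 = |8902.36 - 7147.1| = 1755.26 m/s
Step 5: v2 (circular at r2) = 3842.7 m/s, v_t2 = 2573.47 m/s
Step 6: dv2 = |3842.7 - 2573.47| = 1269.23 m/s
Step 7: Total delta-v = 1755.26 + 1269.23 = 3024.5 m/s

3024.5


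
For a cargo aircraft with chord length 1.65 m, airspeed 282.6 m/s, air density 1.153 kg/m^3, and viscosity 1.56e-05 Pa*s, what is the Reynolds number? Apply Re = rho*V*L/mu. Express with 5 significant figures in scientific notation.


Step 1: Numerator = rho * V * L = 1.153 * 282.6 * 1.65 = 537.63237
Step 2: Re = 537.63237 / 1.56e-05
Step 3: Re = 3.4464e+07

3.4464e+07


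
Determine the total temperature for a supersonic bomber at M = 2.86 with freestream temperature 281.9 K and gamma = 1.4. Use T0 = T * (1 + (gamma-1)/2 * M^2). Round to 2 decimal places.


Step 1: (gamma-1)/2 = 0.2
Step 2: M^2 = 8.1796
Step 3: 1 + 0.2 * 8.1796 = 2.63592
Step 4: T0 = 281.9 * 2.63592 = 743.07 K

743.07


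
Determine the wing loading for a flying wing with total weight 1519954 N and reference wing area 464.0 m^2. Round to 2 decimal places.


Step 1: Wing loading = W / S = 1519954 / 464.0
Step 2: Wing loading = 3275.76 N/m^2

3275.76


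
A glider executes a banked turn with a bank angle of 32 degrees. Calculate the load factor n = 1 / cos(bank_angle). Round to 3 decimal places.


Step 1: Convert 32 degrees to radians = 0.558505
Step 2: cos(32 deg) = 0.848048
Step 3: n = 1 / 0.848048 = 1.179

1.179


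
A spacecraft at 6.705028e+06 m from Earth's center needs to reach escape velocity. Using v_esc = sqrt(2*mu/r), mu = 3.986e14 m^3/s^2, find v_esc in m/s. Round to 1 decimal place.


Step 1: 2*mu/r = 2 * 3.986e14 / 6.705028e+06 = 118895849.5028
Step 2: v_esc = sqrt(118895849.5028) = 10903.9 m/s

10903.9


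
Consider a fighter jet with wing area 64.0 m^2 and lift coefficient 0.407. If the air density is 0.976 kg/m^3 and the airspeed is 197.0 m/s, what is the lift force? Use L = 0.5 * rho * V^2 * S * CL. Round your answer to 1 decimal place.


Step 1: Calculate dynamic pressure q = 0.5 * 0.976 * 197.0^2 = 0.5 * 0.976 * 38809.0 = 18938.792 Pa
Step 2: Multiply by wing area and lift coefficient: L = 18938.792 * 64.0 * 0.407
Step 3: L = 1212082.688 * 0.407 = 493317.7 N

493317.7


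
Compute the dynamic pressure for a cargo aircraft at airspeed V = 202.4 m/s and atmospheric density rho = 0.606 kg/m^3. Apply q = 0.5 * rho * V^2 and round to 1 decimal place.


Step 1: V^2 = 202.4^2 = 40965.76
Step 2: q = 0.5 * 0.606 * 40965.76
Step 3: q = 12412.6 Pa

12412.6


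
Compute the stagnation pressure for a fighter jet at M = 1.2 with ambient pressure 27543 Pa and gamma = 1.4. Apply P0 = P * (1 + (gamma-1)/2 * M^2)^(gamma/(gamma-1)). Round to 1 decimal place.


Step 1: (gamma-1)/2 * M^2 = 0.2 * 1.44 = 0.288
Step 2: 1 + 0.288 = 1.288
Step 3: Exponent gamma/(gamma-1) = 3.5
Step 4: P0 = 27543 * 1.288^3.5 = 66790.8 Pa

66790.8


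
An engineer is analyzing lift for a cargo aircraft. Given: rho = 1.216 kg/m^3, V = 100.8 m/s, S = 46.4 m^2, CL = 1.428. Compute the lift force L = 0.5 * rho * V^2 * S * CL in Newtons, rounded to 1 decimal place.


Step 1: Calculate dynamic pressure q = 0.5 * 1.216 * 100.8^2 = 0.5 * 1.216 * 10160.64 = 6177.6691 Pa
Step 2: Multiply by wing area and lift coefficient: L = 6177.6691 * 46.4 * 1.428
Step 3: L = 286643.8472 * 1.428 = 409327.4 N

409327.4


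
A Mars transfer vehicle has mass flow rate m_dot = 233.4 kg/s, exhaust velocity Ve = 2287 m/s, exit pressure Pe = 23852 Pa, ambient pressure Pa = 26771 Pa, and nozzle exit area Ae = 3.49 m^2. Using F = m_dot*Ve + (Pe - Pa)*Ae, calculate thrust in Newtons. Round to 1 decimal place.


Step 1: Momentum thrust = m_dot * Ve = 233.4 * 2287 = 533785.8 N
Step 2: Pressure thrust = (Pe - Pa) * Ae = (23852 - 26771) * 3.49 = -10187.31 N
Step 3: Total thrust F = 533785.8 + -10187.31 = 523598.5 N

523598.5


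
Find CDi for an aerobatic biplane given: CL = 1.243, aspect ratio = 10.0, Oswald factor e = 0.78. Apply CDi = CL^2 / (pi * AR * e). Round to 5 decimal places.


Step 1: CL^2 = 1.243^2 = 1.545049
Step 2: pi * AR * e = 3.14159 * 10.0 * 0.78 = 24.504423
Step 3: CDi = 1.545049 / 24.504423 = 0.06305

0.06305


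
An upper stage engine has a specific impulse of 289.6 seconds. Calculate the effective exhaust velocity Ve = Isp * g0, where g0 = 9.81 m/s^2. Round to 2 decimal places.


Step 1: Ve = Isp * g0 = 289.6 * 9.81
Step 2: Ve = 2840.98 m/s

2840.98


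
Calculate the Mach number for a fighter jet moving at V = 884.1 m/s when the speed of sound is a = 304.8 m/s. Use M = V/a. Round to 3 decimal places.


Step 1: M = V / a = 884.1 / 304.8
Step 2: M = 2.901

2.901


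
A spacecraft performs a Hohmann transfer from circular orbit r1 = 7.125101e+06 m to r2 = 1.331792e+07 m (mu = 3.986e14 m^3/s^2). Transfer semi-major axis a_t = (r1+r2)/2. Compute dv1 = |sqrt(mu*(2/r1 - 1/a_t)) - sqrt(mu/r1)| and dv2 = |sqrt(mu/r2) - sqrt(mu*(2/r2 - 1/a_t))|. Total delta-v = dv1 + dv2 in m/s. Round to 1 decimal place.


Step 1: Transfer semi-major axis a_t = (7.125101e+06 + 1.331792e+07) / 2 = 1.022151e+07 m
Step 2: v1 (circular at r1) = sqrt(mu/r1) = 7479.51 m/s
Step 3: v_t1 = sqrt(mu*(2/r1 - 1/a_t)) = 8537.56 m/s
Step 4: dv1 = |8537.56 - 7479.51| = 1058.05 m/s
Step 5: v2 (circular at r2) = 5470.8 m/s, v_t2 = 4567.6 m/s
Step 6: dv2 = |5470.8 - 4567.6| = 903.19 m/s
Step 7: Total delta-v = 1058.05 + 903.19 = 1961.2 m/s

1961.2


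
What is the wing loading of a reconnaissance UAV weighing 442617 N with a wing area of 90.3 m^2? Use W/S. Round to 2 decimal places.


Step 1: Wing loading = W / S = 442617 / 90.3
Step 2: Wing loading = 4901.63 N/m^2

4901.63


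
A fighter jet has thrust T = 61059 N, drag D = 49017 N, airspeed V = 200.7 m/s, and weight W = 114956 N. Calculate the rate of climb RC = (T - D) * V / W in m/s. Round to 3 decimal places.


Step 1: Excess thrust = T - D = 61059 - 49017 = 12042 N
Step 2: Excess power = 12042 * 200.7 = 2416829.4 W
Step 3: RC = 2416829.4 / 114956 = 21.024 m/s

21.024


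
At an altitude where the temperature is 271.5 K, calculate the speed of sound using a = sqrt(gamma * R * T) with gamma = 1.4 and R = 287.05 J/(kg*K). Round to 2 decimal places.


Step 1: gamma * R * T = 1.4 * 287.05 * 271.5 = 109107.705
Step 2: a = sqrt(109107.705) = 330.31 m/s

330.31


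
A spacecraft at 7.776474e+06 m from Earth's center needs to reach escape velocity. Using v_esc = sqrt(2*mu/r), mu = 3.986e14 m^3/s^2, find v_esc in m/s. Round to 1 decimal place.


Step 1: 2*mu/r = 2 * 3.986e14 / 7.776474e+06 = 102514327.1874
Step 2: v_esc = sqrt(102514327.1874) = 10124.9 m/s

10124.9


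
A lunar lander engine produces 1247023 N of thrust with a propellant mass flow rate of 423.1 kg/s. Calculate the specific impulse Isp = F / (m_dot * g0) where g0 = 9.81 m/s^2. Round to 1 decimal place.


Step 1: m_dot * g0 = 423.1 * 9.81 = 4150.61
Step 2: Isp = 1247023 / 4150.61 = 300.4 s

300.4


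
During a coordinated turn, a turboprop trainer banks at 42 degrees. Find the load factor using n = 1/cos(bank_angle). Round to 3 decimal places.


Step 1: Convert 42 degrees to radians = 0.733038
Step 2: cos(42 deg) = 0.743145
Step 3: n = 1 / 0.743145 = 1.346

1.346


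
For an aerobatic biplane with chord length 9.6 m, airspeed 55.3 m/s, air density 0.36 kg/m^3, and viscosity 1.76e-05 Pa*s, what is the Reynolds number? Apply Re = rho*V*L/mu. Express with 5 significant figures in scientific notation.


Step 1: Numerator = rho * V * L = 0.36 * 55.3 * 9.6 = 191.1168
Step 2: Re = 191.1168 / 1.76e-05
Step 3: Re = 1.0859e+07

1.0859e+07


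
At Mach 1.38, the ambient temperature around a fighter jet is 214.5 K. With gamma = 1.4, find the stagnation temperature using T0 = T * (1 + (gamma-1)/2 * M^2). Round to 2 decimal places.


Step 1: (gamma-1)/2 = 0.2
Step 2: M^2 = 1.9044
Step 3: 1 + 0.2 * 1.9044 = 1.38088
Step 4: T0 = 214.5 * 1.38088 = 296.20 K

296.20


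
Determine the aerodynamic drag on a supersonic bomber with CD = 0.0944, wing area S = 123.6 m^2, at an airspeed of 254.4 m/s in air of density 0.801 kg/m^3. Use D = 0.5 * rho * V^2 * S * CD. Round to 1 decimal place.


Step 1: Dynamic pressure q = 0.5 * 0.801 * 254.4^2 = 25920.1037 Pa
Step 2: Drag D = q * S * CD = 25920.1037 * 123.6 * 0.0944
Step 3: D = 302431.6 N

302431.6


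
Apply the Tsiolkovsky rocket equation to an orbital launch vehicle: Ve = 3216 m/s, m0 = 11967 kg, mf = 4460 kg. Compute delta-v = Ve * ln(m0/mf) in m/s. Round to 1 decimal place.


Step 1: Mass ratio m0/mf = 11967 / 4460 = 2.683184
Step 2: ln(2.683184) = 0.987004
Step 3: delta-v = 3216 * 0.987004 = 3174.2 m/s

3174.2


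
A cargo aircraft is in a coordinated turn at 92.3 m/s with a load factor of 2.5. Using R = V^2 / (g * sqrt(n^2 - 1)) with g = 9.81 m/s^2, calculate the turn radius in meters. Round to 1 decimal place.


Step 1: V^2 = 92.3^2 = 8519.29
Step 2: n^2 - 1 = 2.5^2 - 1 = 5.25
Step 3: sqrt(5.25) = 2.291288
Step 4: R = 8519.29 / (9.81 * 2.291288) = 379.0 m

379.0


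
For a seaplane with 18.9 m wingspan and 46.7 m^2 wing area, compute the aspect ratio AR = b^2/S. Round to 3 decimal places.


Step 1: b^2 = 18.9^2 = 357.21
Step 2: AR = 357.21 / 46.7 = 7.649

7.649


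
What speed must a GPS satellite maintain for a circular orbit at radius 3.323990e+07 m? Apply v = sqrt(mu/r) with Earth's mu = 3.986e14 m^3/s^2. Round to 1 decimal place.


Step 1: mu / r = 3.986e14 / 3.323990e+07 = 11991612.4898
Step 2: v = sqrt(11991612.4898) = 3462.9 m/s

3462.9


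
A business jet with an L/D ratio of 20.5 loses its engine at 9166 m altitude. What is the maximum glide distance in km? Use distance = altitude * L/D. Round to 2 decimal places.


Step 1: Glide distance = altitude * L/D = 9166 * 20.5 = 187903.0 m
Step 2: Convert to km: 187903.0 / 1000 = 187.90 km

187.90


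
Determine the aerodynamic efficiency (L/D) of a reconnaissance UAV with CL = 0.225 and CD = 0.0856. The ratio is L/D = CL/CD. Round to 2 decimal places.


Step 1: L/D = CL / CD = 0.225 / 0.0856
Step 2: L/D = 2.63

2.63


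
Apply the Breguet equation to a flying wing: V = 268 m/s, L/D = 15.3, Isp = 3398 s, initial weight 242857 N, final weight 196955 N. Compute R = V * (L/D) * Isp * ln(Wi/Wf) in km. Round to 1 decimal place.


Step 1: Coefficient = V * (L/D) * Isp = 268 * 15.3 * 3398 = 13933159.2 m
Step 2: Wi/Wf = 242857 / 196955 = 1.233058
Step 3: ln(1.233058) = 0.209498
Step 4: R = 13933159.2 * 0.209498 = 2918962.2 m = 2919.0 km

2919.0


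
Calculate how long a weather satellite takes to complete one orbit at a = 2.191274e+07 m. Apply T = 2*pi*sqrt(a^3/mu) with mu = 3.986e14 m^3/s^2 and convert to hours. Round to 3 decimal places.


Step 1: a^3 / mu = 1.052180e+22 / 3.986e14 = 2.639689e+07
Step 2: sqrt(2.639689e+07) = 5137.7904 s
Step 3: T = 2*pi * 5137.7904 = 32281.69 s
Step 4: T in hours = 32281.69 / 3600 = 8.967 hours

8.967


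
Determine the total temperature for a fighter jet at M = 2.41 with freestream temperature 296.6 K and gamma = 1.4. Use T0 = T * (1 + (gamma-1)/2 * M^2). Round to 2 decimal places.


Step 1: (gamma-1)/2 = 0.2
Step 2: M^2 = 5.8081
Step 3: 1 + 0.2 * 5.8081 = 2.16162
Step 4: T0 = 296.6 * 2.16162 = 641.14 K

641.14


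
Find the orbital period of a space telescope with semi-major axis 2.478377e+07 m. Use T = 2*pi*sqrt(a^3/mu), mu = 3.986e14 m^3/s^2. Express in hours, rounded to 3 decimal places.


Step 1: a^3 / mu = 1.522307e+22 / 3.986e14 = 3.819133e+07
Step 2: sqrt(3.819133e+07) = 6179.9137 s
Step 3: T = 2*pi * 6179.9137 = 38829.54 s
Step 4: T in hours = 38829.54 / 3600 = 10.786 hours

10.786


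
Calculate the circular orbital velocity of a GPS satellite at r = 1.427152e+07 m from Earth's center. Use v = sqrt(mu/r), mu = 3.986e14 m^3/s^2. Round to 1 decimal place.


Step 1: mu / r = 3.986e14 / 1.427152e+07 = 27929751.0006
Step 2: v = sqrt(27929751.0006) = 5284.9 m/s

5284.9


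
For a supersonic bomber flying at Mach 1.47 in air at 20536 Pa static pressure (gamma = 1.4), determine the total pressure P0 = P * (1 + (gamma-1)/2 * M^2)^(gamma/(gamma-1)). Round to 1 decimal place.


Step 1: (gamma-1)/2 * M^2 = 0.2 * 2.1609 = 0.43218
Step 2: 1 + 0.43218 = 1.43218
Step 3: Exponent gamma/(gamma-1) = 3.5
Step 4: P0 = 20536 * 1.43218^3.5 = 72195.1 Pa

72195.1


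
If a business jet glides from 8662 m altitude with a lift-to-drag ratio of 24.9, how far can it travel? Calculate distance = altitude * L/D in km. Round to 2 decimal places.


Step 1: Glide distance = altitude * L/D = 8662 * 24.9 = 215683.8 m
Step 2: Convert to km: 215683.8 / 1000 = 215.68 km

215.68


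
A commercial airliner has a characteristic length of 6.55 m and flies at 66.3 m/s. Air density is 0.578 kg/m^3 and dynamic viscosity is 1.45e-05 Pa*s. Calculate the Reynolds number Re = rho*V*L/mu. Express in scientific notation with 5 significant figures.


Step 1: Numerator = rho * V * L = 0.578 * 66.3 * 6.55 = 251.00517
Step 2: Re = 251.00517 / 1.45e-05
Step 3: Re = 1.7311e+07

1.7311e+07


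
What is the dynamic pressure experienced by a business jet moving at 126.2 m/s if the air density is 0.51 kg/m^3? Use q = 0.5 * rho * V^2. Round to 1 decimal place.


Step 1: V^2 = 126.2^2 = 15926.44
Step 2: q = 0.5 * 0.51 * 15926.44
Step 3: q = 4061.2 Pa

4061.2


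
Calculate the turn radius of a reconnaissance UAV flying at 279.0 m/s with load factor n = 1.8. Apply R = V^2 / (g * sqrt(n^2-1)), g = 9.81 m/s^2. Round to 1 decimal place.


Step 1: V^2 = 279.0^2 = 77841.0
Step 2: n^2 - 1 = 1.8^2 - 1 = 2.24
Step 3: sqrt(2.24) = 1.496663
Step 4: R = 77841.0 / (9.81 * 1.496663) = 5301.7 m

5301.7


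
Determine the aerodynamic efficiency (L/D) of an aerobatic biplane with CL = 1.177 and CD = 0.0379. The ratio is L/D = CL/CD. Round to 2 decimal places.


Step 1: L/D = CL / CD = 1.177 / 0.0379
Step 2: L/D = 31.06

31.06


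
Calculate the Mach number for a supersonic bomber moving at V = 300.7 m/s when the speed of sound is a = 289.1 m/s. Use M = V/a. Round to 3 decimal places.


Step 1: M = V / a = 300.7 / 289.1
Step 2: M = 1.040

1.040


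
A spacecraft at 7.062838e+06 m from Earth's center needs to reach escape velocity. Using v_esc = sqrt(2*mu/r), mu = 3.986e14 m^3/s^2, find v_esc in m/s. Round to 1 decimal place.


Step 1: 2*mu/r = 2 * 3.986e14 / 7.062838e+06 = 112872474.2094
Step 2: v_esc = sqrt(112872474.2094) = 10624.1 m/s

10624.1


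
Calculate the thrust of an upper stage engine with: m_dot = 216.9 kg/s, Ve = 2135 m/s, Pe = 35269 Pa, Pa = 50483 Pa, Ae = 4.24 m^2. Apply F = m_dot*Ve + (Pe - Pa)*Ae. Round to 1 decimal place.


Step 1: Momentum thrust = m_dot * Ve = 216.9 * 2135 = 463081.5 N
Step 2: Pressure thrust = (Pe - Pa) * Ae = (35269 - 50483) * 4.24 = -64507.36 N
Step 3: Total thrust F = 463081.5 + -64507.36 = 398574.1 N

398574.1


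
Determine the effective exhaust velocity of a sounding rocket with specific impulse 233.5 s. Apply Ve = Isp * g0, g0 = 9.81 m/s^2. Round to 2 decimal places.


Step 1: Ve = Isp * g0 = 233.5 * 9.81
Step 2: Ve = 2290.64 m/s

2290.64


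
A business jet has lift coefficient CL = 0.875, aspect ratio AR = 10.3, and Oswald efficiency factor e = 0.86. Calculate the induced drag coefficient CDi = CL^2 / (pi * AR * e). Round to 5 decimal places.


Step 1: CL^2 = 0.875^2 = 0.765625
Step 2: pi * AR * e = 3.14159 * 10.3 * 0.86 = 27.828228
Step 3: CDi = 0.765625 / 27.828228 = 0.02751

0.02751


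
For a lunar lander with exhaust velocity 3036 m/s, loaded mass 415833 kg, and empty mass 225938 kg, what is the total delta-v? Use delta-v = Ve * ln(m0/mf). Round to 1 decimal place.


Step 1: Mass ratio m0/mf = 415833 / 225938 = 1.840474
Step 2: ln(1.840474) = 0.610023
Step 3: delta-v = 3036 * 0.610023 = 1852.0 m/s

1852.0


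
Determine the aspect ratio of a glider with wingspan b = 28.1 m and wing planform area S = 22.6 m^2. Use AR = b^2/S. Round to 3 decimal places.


Step 1: b^2 = 28.1^2 = 789.61
Step 2: AR = 789.61 / 22.6 = 34.938

34.938


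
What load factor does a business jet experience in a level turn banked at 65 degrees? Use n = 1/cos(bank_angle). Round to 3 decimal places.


Step 1: Convert 65 degrees to radians = 1.134464
Step 2: cos(65 deg) = 0.422618
Step 3: n = 1 / 0.422618 = 2.366

2.366


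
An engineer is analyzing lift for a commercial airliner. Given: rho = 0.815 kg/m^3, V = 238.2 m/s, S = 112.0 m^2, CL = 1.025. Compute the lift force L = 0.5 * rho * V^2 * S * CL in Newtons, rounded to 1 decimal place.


Step 1: Calculate dynamic pressure q = 0.5 * 0.815 * 238.2^2 = 0.5 * 0.815 * 56739.24 = 23121.2403 Pa
Step 2: Multiply by wing area and lift coefficient: L = 23121.2403 * 112.0 * 1.025
Step 3: L = 2589578.9136 * 1.025 = 2654318.4 N

2654318.4


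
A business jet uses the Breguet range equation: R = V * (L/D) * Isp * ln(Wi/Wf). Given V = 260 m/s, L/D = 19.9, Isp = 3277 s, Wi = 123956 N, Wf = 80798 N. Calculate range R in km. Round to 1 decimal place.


Step 1: Coefficient = V * (L/D) * Isp = 260 * 19.9 * 3277 = 16955198.0 m
Step 2: Wi/Wf = 123956 / 80798 = 1.534147
Step 3: ln(1.534147) = 0.427974
Step 4: R = 16955198.0 * 0.427974 = 7256391.6 m = 7256.4 km

7256.4
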